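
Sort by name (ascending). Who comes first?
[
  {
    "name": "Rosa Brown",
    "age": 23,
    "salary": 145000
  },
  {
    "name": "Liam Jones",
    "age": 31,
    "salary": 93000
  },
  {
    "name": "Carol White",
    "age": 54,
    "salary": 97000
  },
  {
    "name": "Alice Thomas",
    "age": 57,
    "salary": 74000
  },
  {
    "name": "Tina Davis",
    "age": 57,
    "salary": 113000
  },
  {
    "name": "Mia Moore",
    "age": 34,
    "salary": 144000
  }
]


Sort by: name (ascending)

Sorted order:
  1. Alice Thomas (name = Alice Thomas)
  2. Carol White (name = Carol White)
  3. Liam Jones (name = Liam Jones)
  4. Mia Moore (name = Mia Moore)
  5. Rosa Brown (name = Rosa Brown)
  6. Tina Davis (name = Tina Davis)

First: Alice Thomas

Alice Thomas


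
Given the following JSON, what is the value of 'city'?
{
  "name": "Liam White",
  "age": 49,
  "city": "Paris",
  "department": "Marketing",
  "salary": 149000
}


Looking up field 'city'
Value: Paris

Paris


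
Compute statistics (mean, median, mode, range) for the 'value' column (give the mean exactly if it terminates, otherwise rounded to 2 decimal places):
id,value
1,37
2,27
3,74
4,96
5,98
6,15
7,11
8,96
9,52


Data: [37, 27, 74, 96, 98, 15, 11, 96, 52]
Count: 9
Sum: 506
Mean: 506/9 ≈ 56.22 (rounded to 2 decimal places)
Sorted: [11, 15, 27, 37, 52, 74, 96, 96, 98]
Median: 52.0
Mode: 96 (2 times)
Range: 98 - 11 = 87
Min: 11, Max: 98

mean≈56.22, median=52.0, mode=96, range=87


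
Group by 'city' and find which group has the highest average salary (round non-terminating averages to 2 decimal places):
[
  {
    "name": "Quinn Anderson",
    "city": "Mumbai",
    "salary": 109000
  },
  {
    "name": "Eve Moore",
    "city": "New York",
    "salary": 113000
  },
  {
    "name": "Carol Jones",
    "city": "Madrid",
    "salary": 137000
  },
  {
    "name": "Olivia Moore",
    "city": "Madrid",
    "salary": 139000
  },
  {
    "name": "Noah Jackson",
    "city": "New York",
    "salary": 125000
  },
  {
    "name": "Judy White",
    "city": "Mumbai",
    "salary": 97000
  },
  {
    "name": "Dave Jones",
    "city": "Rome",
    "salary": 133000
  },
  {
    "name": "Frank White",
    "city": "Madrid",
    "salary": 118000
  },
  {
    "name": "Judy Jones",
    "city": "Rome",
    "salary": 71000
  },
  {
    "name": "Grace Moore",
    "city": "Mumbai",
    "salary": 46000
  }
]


Group by: city

Groups:
  Madrid: 3 people, avg salary = 394000/3 ≈ $131333.33
  Mumbai: 3 people, avg salary = 252000/3 = $84000
  New York: 2 people, avg salary = 238000/2 = $119000
  Rome: 2 people, avg salary = 204000/2 = $102000

Highest average salary: Madrid (≈$131333.33)

Madrid (≈$131333.33)


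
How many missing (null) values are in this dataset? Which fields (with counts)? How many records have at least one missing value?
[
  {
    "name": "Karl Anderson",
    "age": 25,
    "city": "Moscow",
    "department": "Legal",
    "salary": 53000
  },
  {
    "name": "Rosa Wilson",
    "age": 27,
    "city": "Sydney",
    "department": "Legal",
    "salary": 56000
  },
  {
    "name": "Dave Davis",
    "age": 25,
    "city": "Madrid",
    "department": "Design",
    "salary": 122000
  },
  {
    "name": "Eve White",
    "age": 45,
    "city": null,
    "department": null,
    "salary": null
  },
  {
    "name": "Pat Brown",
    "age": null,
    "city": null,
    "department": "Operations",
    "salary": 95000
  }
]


Checking for missing (null) values in 5 records:

  Karl Anderson: complete
  Rosa Wilson: complete
  Dave Davis: complete
  Eve White: city, department, salary
  Pat Brown: age, city

Per field:
  name: 0 missing
  age: 1 missing
  city: 2 missing
  department: 1 missing
  salary: 1 missing

Total missing values: 5
Records with any missing: 2

5 missing values (age: 1, city: 2, department: 1, salary: 1); 2 incomplete records


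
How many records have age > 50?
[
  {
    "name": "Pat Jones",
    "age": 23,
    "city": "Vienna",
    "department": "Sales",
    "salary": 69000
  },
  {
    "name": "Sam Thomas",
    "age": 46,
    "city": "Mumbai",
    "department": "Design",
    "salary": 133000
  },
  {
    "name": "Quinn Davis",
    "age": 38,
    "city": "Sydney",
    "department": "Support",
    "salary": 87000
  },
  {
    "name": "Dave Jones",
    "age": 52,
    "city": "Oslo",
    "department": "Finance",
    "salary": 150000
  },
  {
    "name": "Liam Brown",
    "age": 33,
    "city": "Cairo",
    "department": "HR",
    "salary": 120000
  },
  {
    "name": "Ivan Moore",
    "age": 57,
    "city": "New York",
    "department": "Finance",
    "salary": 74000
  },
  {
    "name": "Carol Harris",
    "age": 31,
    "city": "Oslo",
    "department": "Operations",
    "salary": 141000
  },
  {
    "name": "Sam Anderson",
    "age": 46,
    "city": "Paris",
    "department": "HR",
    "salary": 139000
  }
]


Data: 8 records
Condition: age > 50

Checking each record:
  Pat Jones: 23
  Sam Thomas: 46
  Quinn Davis: 38
  Dave Jones: 52 MATCH
  Liam Brown: 33
  Ivan Moore: 57 MATCH
  Carol Harris: 31
  Sam Anderson: 46

Count: 2

2


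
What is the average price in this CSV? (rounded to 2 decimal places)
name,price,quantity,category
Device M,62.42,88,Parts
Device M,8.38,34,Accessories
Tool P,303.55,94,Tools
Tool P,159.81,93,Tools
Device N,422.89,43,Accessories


Computing average price:
Values: [62.42, 8.38, 303.55, 159.81, 422.89]
Sum = 957.05
Count = 5
Average = 957.05/5 = 191.41

191.41


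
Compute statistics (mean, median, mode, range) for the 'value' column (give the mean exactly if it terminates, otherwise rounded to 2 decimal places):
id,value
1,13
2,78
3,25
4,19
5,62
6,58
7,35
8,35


Data: [13, 78, 25, 19, 62, 58, 35, 35]
Count: 8
Sum: 325
Mean: 325/8 = 40.625
Sorted: [13, 19, 25, 35, 35, 58, 62, 78]
Median: 35.0
Mode: 35 (2 times)
Range: 78 - 13 = 65
Min: 13, Max: 78

mean=40.625, median=35.0, mode=35, range=65


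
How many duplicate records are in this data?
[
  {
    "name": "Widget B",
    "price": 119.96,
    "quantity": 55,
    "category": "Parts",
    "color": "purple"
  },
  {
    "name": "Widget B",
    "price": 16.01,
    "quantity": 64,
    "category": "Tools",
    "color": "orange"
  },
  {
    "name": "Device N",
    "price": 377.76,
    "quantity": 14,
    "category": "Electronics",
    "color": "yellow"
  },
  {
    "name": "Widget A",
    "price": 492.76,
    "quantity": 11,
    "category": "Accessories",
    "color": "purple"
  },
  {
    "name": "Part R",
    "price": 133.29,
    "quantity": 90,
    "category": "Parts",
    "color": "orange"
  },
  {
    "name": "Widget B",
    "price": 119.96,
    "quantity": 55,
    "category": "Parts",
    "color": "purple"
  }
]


Checking 6 records for duplicates:

  Row 1: Widget B ($119.96, qty 55)
  Row 2: Widget B ($16.01, qty 64)
  Row 3: Device N ($377.76, qty 14)
  Row 4: Widget A ($492.76, qty 11)
  Row 5: Part R ($133.29, qty 90)
  Row 6: Widget B ($119.96, qty 55) <-- DUPLICATE

Duplicates found: 1
Unique records: 5

1 duplicates, 5 unique


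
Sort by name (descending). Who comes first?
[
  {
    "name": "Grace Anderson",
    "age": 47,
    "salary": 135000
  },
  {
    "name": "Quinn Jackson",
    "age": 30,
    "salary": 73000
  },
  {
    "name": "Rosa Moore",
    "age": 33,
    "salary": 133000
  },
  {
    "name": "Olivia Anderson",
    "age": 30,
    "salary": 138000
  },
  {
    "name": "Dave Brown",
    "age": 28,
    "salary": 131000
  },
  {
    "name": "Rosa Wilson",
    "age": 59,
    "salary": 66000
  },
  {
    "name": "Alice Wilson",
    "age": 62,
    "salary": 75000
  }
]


Sort by: name (descending)

Sorted order:
  1. Rosa Wilson (name = Rosa Wilson)
  2. Rosa Moore (name = Rosa Moore)
  3. Quinn Jackson (name = Quinn Jackson)
  4. Olivia Anderson (name = Olivia Anderson)
  5. Grace Anderson (name = Grace Anderson)
  6. Dave Brown (name = Dave Brown)
  7. Alice Wilson (name = Alice Wilson)

First: Rosa Wilson

Rosa Wilson


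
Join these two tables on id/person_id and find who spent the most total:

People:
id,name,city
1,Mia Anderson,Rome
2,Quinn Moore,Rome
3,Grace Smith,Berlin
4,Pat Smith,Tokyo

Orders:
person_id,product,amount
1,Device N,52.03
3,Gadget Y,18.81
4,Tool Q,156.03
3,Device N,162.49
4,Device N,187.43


Join on: people.id = orders.person_id

Joined rows:
  Mia Anderson (Rome) bought Device N for $52.03
  Grace Smith (Berlin) bought Gadget Y for $18.81
  Pat Smith (Tokyo) bought Tool Q for $156.03
  Grace Smith (Berlin) bought Device N for $162.49
  Pat Smith (Tokyo) bought Device N for $187.43

Total per person:
  Pat Smith: $343.46
  Grace Smith: $181.30
  Mia Anderson: $52.03

Top spender: Pat Smith ($343.46)

Pat Smith ($343.46)


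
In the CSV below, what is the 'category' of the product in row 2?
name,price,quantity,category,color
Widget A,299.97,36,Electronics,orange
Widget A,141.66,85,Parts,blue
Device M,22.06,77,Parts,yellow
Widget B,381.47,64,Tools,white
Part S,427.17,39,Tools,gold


Query: Row 2 ('Widget A'), column 'category'
Value: Parts

Parts


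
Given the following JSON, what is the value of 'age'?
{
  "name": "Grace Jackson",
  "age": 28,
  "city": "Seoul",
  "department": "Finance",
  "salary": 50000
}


Looking up field 'age'
Value: 28

28


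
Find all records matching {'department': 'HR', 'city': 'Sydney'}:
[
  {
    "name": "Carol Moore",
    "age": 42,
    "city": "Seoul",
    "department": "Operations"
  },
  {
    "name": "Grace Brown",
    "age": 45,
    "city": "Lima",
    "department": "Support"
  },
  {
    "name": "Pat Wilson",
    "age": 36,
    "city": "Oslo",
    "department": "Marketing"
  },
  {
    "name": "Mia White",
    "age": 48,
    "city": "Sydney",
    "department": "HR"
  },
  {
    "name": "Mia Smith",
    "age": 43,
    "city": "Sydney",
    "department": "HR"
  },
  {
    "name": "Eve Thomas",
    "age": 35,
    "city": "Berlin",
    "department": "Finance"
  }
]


Search criteria: {'department': 'HR', 'city': 'Sydney'}

Checking 6 records:
  Carol Moore: {department: Operations, city: Seoul}
  Grace Brown: {department: Support, city: Lima}
  Pat Wilson: {department: Marketing, city: Oslo}
  Mia White: {department: HR, city: Sydney} <-- MATCH
  Mia Smith: {department: HR, city: Sydney} <-- MATCH
  Eve Thomas: {department: Finance, city: Berlin}

Matches: ["Mia White", "Mia Smith"]

["Mia White", "Mia Smith"]


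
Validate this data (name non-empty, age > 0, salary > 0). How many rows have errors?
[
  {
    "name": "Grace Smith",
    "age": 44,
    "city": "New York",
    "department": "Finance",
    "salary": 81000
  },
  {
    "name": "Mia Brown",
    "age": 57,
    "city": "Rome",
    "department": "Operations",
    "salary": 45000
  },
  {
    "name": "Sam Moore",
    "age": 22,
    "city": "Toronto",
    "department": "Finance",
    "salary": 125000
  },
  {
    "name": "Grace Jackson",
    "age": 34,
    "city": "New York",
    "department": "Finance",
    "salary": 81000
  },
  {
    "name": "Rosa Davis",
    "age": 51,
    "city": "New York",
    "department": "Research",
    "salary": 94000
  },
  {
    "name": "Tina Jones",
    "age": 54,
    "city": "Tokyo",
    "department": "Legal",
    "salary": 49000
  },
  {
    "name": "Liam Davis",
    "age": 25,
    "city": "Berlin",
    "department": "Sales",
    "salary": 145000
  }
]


Validating 7 records:
Rules: name non-empty, age > 0, salary > 0

  Row 1 (Grace Smith): OK
  Row 2 (Mia Brown): OK
  Row 3 (Sam Moore): OK
  Row 4 (Grace Jackson): OK
  Row 5 (Rosa Davis): OK
  Row 6 (Tina Jones): OK
  Row 7 (Liam Davis): OK

Total errors: 0

0 errors


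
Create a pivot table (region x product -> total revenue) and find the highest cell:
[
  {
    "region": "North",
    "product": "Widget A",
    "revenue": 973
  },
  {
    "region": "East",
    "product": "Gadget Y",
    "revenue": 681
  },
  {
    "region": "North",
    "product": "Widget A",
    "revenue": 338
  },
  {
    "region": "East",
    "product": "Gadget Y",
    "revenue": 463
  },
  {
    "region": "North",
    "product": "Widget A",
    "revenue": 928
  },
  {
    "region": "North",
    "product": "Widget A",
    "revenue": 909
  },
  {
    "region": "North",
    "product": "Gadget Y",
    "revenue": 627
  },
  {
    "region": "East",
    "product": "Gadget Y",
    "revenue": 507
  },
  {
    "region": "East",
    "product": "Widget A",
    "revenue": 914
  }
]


Pivot: region (rows) x product (columns) -> total revenue

     Gadget Y      Widget A    
East          1651           914  
North          627          3148  

Highest: North / Widget A = $3148

North / Widget A = $3148


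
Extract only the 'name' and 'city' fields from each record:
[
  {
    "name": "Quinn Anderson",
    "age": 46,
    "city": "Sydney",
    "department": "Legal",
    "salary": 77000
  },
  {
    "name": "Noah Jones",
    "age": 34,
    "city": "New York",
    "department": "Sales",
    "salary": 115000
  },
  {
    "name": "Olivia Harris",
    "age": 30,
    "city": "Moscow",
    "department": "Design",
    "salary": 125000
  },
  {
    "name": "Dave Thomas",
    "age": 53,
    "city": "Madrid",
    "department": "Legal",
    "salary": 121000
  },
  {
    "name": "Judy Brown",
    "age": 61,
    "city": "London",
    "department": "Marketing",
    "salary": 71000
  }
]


Original: 5 records with fields: name, age, city, department, salary
Keep: ['name', 'city']
Drop: ['age', 'department', 'salary']
Result: 5 records, 2 fields each

[
  {
    "name": "Quinn Anderson",
    "city": "Sydney"
  },
  {
    "name": "Noah Jones",
    "city": "New York"
  },
  {
    "name": "Olivia Harris",
    "city": "Moscow"
  },
  {
    "name": "Dave Thomas",
    "city": "Madrid"
  },
  {
    "name": "Judy Brown",
    "city": "London"
  }
]


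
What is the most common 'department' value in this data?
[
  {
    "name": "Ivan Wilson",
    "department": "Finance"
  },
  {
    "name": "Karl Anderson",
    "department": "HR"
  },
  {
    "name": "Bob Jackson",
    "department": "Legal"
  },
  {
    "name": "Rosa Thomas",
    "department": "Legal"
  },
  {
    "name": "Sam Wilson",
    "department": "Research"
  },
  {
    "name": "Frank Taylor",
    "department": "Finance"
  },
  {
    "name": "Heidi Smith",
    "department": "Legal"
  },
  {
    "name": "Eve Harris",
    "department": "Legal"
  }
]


Counting 'department' values across 8 records:

  Legal: 4 ####
  Finance: 2 ##
  HR: 1 #
  Research: 1 #

Most common: Legal (4 times)

Legal (4 times)


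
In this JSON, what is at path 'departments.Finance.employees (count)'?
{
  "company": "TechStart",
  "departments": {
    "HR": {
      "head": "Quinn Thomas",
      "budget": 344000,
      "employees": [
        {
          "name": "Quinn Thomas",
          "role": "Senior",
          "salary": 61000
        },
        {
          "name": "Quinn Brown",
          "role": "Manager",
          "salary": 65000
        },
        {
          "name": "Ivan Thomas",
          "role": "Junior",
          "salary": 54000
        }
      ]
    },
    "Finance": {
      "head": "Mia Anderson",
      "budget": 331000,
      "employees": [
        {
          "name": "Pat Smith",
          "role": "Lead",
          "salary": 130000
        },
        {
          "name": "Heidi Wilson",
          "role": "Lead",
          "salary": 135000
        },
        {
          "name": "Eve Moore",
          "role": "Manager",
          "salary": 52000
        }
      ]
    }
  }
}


Path: departments.Finance.employees (count)

Navigate:
  -> departments
  -> Finance
  -> employees (array, length 3)

3


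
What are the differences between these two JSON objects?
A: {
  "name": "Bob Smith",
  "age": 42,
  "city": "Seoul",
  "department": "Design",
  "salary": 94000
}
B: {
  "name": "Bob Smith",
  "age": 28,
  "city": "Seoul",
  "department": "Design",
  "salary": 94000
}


Comparing each field (in key order):
  name: same
  age: DIFFERENT
  city: same
  department: same
  salary: same
Differences:
  age: 42 -> 28

1 field(s) changed

1 change: age


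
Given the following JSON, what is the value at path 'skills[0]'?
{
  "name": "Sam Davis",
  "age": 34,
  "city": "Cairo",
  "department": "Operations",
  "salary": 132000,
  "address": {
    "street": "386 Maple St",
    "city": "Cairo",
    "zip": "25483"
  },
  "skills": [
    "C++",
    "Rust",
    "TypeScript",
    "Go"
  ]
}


Query: skills[0]
Path: skills -> first element
Value: C++

C++


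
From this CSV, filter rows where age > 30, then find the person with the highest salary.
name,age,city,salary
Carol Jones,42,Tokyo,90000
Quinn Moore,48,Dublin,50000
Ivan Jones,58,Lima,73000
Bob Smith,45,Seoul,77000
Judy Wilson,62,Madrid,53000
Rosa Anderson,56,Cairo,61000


Filter: age > 30
Sort by: salary (descending)

Filtered records (6):
  Carol Jones, age 42, salary $90000
  Bob Smith, age 45, salary $77000
  Ivan Jones, age 58, salary $73000
  Rosa Anderson, age 56, salary $61000
  Judy Wilson, age 62, salary $53000
  Quinn Moore, age 48, salary $50000

Highest salary: Carol Jones ($90000)

Carol Jones


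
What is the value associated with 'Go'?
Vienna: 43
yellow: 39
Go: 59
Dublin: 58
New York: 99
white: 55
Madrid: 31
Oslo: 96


Looking up key 'Go'
Value: 59

59


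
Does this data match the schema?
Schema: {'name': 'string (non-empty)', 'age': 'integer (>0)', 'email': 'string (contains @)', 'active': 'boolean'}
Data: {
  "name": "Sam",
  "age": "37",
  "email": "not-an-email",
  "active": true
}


Validating each field against schema:
  name: OK (non-empty string)
  age: FAIL ("37" is not an integer)
  email: FAIL ("not-an-email" does not contain @)
  active: OK (boolean)

Result: INVALID (2 errors: age, email)

INVALID (2 errors: age, email)


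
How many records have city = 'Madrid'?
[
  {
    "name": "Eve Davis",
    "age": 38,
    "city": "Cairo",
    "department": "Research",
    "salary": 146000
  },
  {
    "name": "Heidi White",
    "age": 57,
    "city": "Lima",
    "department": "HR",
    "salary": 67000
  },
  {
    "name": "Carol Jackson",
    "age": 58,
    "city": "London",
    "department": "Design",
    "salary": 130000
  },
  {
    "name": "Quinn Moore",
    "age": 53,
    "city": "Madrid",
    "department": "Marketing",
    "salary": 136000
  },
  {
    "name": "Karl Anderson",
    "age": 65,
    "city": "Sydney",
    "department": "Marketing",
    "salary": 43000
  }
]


Data: 5 records
Condition: city = 'Madrid'

Checking each record:
  Eve Davis: Cairo
  Heidi White: Lima
  Carol Jackson: London
  Quinn Moore: Madrid MATCH
  Karl Anderson: Sydney

Count: 1

1


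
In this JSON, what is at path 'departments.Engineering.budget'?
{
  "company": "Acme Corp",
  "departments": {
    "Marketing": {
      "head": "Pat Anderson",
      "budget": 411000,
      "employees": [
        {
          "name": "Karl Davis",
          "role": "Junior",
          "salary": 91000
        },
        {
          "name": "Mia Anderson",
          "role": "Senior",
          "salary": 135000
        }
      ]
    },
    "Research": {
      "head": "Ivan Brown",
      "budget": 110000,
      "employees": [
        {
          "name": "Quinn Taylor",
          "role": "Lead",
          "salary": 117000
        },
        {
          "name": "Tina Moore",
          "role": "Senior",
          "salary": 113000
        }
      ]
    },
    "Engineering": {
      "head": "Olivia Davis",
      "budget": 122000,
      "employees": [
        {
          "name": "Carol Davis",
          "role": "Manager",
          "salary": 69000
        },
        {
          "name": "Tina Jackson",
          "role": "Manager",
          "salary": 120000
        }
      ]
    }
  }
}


Path: departments.Engineering.budget

Navigate:
  -> departments
  -> Engineering
  -> budget = 122000

122000


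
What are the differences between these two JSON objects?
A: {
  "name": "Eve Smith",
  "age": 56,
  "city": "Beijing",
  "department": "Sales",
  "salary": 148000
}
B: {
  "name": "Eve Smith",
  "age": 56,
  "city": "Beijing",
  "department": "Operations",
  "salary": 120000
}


Comparing each field (in key order):
  name: same
  age: same
  city: same
  department: DIFFERENT
  salary: DIFFERENT
Differences:
  department: Sales -> Operations
  salary: 148000 -> 120000

2 field(s) changed

2 changes: department, salary


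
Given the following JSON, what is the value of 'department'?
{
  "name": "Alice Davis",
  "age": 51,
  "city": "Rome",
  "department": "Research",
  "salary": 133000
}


Looking up field 'department'
Value: Research

Research


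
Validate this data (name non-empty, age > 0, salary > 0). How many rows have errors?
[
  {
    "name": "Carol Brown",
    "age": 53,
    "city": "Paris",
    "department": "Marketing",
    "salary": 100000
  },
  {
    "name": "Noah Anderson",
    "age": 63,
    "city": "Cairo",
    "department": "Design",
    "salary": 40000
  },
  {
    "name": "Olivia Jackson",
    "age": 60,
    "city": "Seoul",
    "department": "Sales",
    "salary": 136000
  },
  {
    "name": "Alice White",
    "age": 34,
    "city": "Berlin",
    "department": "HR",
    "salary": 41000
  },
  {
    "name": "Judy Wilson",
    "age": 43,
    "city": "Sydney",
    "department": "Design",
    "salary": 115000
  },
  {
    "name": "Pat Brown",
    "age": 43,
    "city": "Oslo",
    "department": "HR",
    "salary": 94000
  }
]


Validating 6 records:
Rules: name non-empty, age > 0, salary > 0

  Row 1 (Carol Brown): OK
  Row 2 (Noah Anderson): OK
  Row 3 (Olivia Jackson): OK
  Row 4 (Alice White): OK
  Row 5 (Judy Wilson): OK
  Row 6 (Pat Brown): OK

Total errors: 0

0 errors


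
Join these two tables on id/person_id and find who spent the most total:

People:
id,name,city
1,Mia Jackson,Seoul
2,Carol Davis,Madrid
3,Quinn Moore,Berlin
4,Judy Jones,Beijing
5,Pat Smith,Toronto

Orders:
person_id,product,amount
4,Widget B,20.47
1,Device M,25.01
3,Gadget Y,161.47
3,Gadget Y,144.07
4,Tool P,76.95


Join on: people.id = orders.person_id

Joined rows:
  Judy Jones (Beijing) bought Widget B for $20.47
  Mia Jackson (Seoul) bought Device M for $25.01
  Quinn Moore (Berlin) bought Gadget Y for $161.47
  Quinn Moore (Berlin) bought Gadget Y for $144.07
  Judy Jones (Beijing) bought Tool P for $76.95

Total per person:
  Quinn Moore: $305.54
  Judy Jones: $97.42
  Mia Jackson: $25.01

Top spender: Quinn Moore ($305.54)

Quinn Moore ($305.54)


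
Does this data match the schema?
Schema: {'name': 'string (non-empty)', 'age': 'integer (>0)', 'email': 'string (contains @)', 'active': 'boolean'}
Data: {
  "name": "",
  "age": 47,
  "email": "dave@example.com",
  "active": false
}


Validating each field against schema:
  name: FAIL ("" is an empty string)
  age: OK (positive integer)
  email: OK (string with @)
  active: OK (boolean)

Result: INVALID (1 error: name)

INVALID (1 error: name)


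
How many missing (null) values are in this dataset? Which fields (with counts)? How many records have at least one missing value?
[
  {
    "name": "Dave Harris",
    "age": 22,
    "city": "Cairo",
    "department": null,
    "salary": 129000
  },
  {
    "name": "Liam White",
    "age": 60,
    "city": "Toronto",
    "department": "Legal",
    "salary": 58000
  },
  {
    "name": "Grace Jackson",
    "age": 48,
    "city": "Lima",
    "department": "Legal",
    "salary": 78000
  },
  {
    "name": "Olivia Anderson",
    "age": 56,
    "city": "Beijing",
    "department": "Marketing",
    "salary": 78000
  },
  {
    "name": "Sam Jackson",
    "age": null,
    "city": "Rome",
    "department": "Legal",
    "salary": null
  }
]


Checking for missing (null) values in 5 records:

  Dave Harris: department
  Liam White: complete
  Grace Jackson: complete
  Olivia Anderson: complete
  Sam Jackson: age, salary

Per field:
  name: 0 missing
  age: 1 missing
  city: 0 missing
  department: 1 missing
  salary: 1 missing

Total missing values: 3
Records with any missing: 2

3 missing values (age: 1, department: 1, salary: 1); 2 incomplete records


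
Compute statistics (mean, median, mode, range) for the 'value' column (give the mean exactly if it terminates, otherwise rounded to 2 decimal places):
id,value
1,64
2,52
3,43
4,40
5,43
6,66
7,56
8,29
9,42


Data: [64, 52, 43, 40, 43, 66, 56, 29, 42]
Count: 9
Sum: 435
Mean: 435/9 ≈ 48.33 (rounded to 2 decimal places)
Sorted: [29, 40, 42, 43, 43, 52, 56, 64, 66]
Median: 43.0
Mode: 43 (2 times)
Range: 66 - 29 = 37
Min: 29, Max: 66

mean≈48.33, median=43.0, mode=43, range=37


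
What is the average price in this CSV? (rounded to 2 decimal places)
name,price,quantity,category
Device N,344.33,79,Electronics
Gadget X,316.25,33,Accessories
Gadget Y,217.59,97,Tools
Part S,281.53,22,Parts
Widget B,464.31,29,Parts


Computing average price:
Values: [344.33, 316.25, 217.59, 281.53, 464.31]
Sum = 1624.01
Count = 5
Average = 1624.01/5 = 324.802 exactly -> 324.80 (rounded half-up to 2 decimal places)

324.80


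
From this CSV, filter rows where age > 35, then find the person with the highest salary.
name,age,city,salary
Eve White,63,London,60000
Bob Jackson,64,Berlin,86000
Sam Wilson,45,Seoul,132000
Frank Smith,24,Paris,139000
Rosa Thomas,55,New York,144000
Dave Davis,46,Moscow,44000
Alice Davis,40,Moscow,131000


Filter: age > 35
Sort by: salary (descending)

Filtered records (6):
  Rosa Thomas, age 55, salary $144000
  Sam Wilson, age 45, salary $132000
  Alice Davis, age 40, salary $131000
  Bob Jackson, age 64, salary $86000
  Eve White, age 63, salary $60000
  Dave Davis, age 46, salary $44000

Highest salary: Rosa Thomas ($144000)

Rosa Thomas


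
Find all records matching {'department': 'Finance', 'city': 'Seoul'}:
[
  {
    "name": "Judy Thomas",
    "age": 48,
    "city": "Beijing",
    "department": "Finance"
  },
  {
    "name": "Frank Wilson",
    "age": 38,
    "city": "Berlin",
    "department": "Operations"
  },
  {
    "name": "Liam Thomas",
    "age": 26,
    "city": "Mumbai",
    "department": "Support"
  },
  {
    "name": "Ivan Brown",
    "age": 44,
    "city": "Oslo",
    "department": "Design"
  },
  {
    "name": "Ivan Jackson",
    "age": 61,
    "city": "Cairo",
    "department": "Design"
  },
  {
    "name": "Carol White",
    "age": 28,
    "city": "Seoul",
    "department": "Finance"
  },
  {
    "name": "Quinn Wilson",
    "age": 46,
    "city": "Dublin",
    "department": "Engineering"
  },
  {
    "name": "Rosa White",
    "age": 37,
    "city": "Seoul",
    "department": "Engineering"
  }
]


Search criteria: {'department': 'Finance', 'city': 'Seoul'}

Checking 8 records:
  Judy Thomas: {department: Finance, city: Beijing}
  Frank Wilson: {department: Operations, city: Berlin}
  Liam Thomas: {department: Support, city: Mumbai}
  Ivan Brown: {department: Design, city: Oslo}
  Ivan Jackson: {department: Design, city: Cairo}
  Carol White: {department: Finance, city: Seoul} <-- MATCH
  Quinn Wilson: {department: Engineering, city: Dublin}
  Rosa White: {department: Engineering, city: Seoul}

Matches: ["Carol White"]

["Carol White"]


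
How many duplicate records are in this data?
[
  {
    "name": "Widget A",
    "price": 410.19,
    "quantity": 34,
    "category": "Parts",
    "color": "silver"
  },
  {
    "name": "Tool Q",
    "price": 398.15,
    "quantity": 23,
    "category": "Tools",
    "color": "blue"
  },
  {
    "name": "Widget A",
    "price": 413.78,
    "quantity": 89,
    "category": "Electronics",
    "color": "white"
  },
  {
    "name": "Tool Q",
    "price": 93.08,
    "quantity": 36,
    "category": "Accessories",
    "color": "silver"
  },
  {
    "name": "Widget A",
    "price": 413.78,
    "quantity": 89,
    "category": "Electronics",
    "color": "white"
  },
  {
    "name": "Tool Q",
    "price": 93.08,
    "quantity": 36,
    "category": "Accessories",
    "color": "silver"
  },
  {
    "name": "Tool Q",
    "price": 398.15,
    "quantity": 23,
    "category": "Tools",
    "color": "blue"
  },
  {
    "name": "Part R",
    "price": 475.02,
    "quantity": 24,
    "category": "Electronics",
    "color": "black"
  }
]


Checking 8 records for duplicates:

  Row 1: Widget A ($410.19, qty 34)
  Row 2: Tool Q ($398.15, qty 23)
  Row 3: Widget A ($413.78, qty 89)
  Row 4: Tool Q ($93.08, qty 36)
  Row 5: Widget A ($413.78, qty 89) <-- DUPLICATE
  Row 6: Tool Q ($93.08, qty 36) <-- DUPLICATE
  Row 7: Tool Q ($398.15, qty 23) <-- DUPLICATE
  Row 8: Part R ($475.02, qty 24)

Duplicates found: 3
Unique records: 5

3 duplicates, 5 unique


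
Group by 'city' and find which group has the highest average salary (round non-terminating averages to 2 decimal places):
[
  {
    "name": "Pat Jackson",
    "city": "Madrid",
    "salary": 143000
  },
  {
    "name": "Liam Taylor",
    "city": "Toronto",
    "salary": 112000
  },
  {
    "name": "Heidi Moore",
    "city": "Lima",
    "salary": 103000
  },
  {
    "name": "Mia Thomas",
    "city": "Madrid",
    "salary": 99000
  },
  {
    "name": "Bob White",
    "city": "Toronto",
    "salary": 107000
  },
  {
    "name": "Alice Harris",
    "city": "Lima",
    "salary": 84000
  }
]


Group by: city

Groups:
  Lima: 2 people, avg salary = 187000/2 = $93500
  Madrid: 2 people, avg salary = 242000/2 = $121000
  Toronto: 2 people, avg salary = 219000/2 = $109500

Highest average salary: Madrid ($121000)

Madrid ($121000)


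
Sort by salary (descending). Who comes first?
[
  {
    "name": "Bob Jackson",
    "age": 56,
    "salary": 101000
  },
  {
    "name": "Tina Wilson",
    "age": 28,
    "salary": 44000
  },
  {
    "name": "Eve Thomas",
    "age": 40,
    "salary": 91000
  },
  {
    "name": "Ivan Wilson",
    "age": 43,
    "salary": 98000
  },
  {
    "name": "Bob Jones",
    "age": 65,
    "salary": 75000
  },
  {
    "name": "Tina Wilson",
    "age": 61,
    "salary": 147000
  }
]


Sort by: salary (descending)

Sorted order:
  1. Tina Wilson (salary = 147000)
  2. Bob Jackson (salary = 101000)
  3. Ivan Wilson (salary = 98000)
  4. Eve Thomas (salary = 91000)
  5. Bob Jones (salary = 75000)
  6. Tina Wilson (salary = 44000)

First: Tina Wilson

Tina Wilson


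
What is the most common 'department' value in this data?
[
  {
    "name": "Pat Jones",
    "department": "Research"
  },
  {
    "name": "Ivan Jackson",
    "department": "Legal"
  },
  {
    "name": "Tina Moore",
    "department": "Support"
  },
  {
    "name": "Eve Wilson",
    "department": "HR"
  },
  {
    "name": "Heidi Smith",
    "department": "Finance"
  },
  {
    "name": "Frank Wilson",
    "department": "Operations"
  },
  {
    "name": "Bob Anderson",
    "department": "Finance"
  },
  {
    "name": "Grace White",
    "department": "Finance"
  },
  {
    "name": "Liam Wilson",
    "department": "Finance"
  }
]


Counting 'department' values across 9 records:

  Finance: 4 ####
  Research: 1 #
  Legal: 1 #
  Support: 1 #
  HR: 1 #
  Operations: 1 #

Most common: Finance (4 times)

Finance (4 times)


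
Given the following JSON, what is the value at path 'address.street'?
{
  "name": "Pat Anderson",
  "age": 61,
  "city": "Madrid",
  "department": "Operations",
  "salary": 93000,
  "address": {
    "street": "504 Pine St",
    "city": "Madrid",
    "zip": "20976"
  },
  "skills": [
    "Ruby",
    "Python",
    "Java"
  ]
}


Query: address.street
Path: address -> street
Value: 504 Pine St

504 Pine St


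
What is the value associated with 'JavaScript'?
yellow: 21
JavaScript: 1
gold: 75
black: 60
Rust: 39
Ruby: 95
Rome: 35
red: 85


Looking up key 'JavaScript'
Value: 1

1


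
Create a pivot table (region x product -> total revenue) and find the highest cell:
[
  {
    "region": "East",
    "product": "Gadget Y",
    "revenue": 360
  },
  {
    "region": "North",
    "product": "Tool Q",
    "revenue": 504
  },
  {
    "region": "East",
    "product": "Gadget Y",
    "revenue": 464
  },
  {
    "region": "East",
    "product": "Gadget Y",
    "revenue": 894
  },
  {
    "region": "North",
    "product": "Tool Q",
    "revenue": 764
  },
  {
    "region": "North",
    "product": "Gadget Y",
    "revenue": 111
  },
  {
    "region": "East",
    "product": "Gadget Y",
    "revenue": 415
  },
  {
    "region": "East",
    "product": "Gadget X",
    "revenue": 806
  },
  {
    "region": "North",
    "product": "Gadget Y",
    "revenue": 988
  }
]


Pivot: region (rows) x product (columns) -> total revenue

     Gadget X      Gadget Y      Tool Q      
East           806          2133             0  
North            0          1099          1268  

Highest: East / Gadget Y = $2133

East / Gadget Y = $2133


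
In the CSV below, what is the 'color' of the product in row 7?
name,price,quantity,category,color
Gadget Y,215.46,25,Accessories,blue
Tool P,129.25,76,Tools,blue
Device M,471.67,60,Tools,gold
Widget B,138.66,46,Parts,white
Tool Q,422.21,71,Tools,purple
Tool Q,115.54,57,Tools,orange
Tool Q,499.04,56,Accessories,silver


Query: Row 7 ('Tool Q'), column 'color'
Value: silver

silver


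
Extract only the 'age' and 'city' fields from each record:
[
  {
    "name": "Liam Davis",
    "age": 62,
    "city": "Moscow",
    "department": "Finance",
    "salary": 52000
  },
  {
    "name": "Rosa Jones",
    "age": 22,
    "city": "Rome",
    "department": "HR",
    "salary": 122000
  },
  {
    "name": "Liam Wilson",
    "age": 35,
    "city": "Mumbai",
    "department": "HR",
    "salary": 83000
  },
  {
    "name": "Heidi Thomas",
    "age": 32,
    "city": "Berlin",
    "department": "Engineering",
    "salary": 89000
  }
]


Original: 4 records with fields: name, age, city, department, salary
Keep: ['age', 'city']
Drop: ['name', 'department', 'salary']
Result: 4 records, 2 fields each

[
  {
    "age": 62,
    "city": "Moscow"
  },
  {
    "age": 22,
    "city": "Rome"
  },
  {
    "age": 35,
    "city": "Mumbai"
  },
  {
    "age": 32,
    "city": "Berlin"
  }
]


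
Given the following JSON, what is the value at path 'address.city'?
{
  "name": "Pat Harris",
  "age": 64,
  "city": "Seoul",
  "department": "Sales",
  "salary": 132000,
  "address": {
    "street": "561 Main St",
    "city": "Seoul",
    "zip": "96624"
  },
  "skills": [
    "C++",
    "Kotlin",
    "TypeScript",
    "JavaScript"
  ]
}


Query: address.city
Path: address -> city
Value: Seoul

Seoul


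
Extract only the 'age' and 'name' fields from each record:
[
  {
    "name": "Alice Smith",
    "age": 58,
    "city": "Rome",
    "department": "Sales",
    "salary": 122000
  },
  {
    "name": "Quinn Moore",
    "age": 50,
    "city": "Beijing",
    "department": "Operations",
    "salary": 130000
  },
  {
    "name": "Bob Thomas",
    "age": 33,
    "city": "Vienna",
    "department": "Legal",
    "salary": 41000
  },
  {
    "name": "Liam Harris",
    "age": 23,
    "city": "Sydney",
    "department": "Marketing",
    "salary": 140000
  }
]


Original: 4 records with fields: name, age, city, department, salary
Keep: ['age', 'name']
Drop: ['city', 'department', 'salary']
Result: 4 records, 2 fields each

[
  {
    "age": 58,
    "name": "Alice Smith"
  },
  {
    "age": 50,
    "name": "Quinn Moore"
  },
  {
    "age": 33,
    "name": "Bob Thomas"
  },
  {
    "age": 23,
    "name": "Liam Harris"
  }
]


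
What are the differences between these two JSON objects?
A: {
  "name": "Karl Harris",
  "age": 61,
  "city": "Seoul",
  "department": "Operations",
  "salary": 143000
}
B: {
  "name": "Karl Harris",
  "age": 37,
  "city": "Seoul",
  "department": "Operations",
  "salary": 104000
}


Comparing each field (in key order):
  name: same
  age: DIFFERENT
  city: same
  department: same
  salary: DIFFERENT
Differences:
  age: 61 -> 37
  salary: 143000 -> 104000

2 field(s) changed

2 changes: age, salary


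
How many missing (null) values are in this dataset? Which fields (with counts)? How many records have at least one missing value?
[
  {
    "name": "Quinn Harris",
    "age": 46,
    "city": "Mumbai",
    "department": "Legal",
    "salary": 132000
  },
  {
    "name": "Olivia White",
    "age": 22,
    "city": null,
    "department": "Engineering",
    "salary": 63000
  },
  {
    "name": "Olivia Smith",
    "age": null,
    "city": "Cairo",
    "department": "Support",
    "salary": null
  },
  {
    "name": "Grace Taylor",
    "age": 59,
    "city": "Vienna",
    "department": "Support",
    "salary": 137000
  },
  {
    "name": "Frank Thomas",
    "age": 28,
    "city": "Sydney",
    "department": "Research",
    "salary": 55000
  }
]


Checking for missing (null) values in 5 records:

  Quinn Harris: complete
  Olivia White: city
  Olivia Smith: age, salary
  Grace Taylor: complete
  Frank Thomas: complete

Per field:
  name: 0 missing
  age: 1 missing
  city: 1 missing
  department: 0 missing
  salary: 1 missing

Total missing values: 3
Records with any missing: 2

3 missing values (age: 1, city: 1, salary: 1); 2 incomplete records


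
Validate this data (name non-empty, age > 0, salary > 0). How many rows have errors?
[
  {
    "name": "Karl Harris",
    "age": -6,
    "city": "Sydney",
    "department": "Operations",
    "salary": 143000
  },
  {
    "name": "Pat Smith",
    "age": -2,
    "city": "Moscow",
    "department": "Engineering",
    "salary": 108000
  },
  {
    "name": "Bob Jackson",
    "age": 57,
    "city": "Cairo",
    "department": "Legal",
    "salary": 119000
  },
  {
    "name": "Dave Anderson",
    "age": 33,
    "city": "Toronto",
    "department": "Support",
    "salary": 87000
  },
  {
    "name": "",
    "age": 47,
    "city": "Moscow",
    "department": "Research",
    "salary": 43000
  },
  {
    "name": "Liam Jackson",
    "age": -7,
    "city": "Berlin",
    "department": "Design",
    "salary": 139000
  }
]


Validating 6 records:
Rules: name non-empty, age > 0, salary > 0

  Row 1 (Karl Harris): negative age: -6
  Row 2 (Pat Smith): negative age: -2
  Row 3 (Bob Jackson): OK
  Row 4 (Dave Anderson): OK
  Row 5 (???): empty name
  Row 6 (Liam Jackson): negative age: -7

Total errors: 4

4 errors


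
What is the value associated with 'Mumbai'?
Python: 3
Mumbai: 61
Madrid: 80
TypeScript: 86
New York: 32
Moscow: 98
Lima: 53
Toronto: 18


Looking up key 'Mumbai'
Value: 61

61


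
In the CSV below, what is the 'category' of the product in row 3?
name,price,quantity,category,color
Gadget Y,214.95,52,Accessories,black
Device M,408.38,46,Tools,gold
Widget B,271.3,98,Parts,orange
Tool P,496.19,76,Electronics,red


Query: Row 3 ('Widget B'), column 'category'
Value: Parts

Parts


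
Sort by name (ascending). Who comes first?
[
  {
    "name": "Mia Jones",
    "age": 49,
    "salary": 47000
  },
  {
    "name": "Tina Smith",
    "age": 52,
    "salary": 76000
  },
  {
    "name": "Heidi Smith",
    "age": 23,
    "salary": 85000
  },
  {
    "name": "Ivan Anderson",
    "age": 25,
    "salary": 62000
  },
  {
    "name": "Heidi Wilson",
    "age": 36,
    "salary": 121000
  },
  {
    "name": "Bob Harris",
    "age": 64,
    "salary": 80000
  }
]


Sort by: name (ascending)

Sorted order:
  1. Bob Harris (name = Bob Harris)
  2. Heidi Smith (name = Heidi Smith)
  3. Heidi Wilson (name = Heidi Wilson)
  4. Ivan Anderson (name = Ivan Anderson)
  5. Mia Jones (name = Mia Jones)
  6. Tina Smith (name = Tina Smith)

First: Bob Harris

Bob Harris


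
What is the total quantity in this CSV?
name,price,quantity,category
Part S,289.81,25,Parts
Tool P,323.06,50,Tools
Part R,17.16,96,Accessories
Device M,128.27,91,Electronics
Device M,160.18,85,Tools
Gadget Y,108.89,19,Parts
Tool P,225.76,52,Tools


Computing total quantity:
Values: [25, 50, 96, 91, 85, 19, 52]
Sum = 418

418


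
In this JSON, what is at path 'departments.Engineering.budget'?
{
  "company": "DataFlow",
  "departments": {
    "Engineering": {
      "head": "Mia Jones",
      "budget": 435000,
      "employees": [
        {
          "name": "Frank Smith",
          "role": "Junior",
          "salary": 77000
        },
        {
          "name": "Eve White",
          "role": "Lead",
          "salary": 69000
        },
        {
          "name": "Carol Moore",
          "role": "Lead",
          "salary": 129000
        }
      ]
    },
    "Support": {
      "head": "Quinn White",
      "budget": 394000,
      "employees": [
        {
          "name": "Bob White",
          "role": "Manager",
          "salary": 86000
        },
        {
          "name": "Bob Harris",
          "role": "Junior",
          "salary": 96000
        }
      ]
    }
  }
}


Path: departments.Engineering.budget

Navigate:
  -> departments
  -> Engineering
  -> budget = 435000

435000
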